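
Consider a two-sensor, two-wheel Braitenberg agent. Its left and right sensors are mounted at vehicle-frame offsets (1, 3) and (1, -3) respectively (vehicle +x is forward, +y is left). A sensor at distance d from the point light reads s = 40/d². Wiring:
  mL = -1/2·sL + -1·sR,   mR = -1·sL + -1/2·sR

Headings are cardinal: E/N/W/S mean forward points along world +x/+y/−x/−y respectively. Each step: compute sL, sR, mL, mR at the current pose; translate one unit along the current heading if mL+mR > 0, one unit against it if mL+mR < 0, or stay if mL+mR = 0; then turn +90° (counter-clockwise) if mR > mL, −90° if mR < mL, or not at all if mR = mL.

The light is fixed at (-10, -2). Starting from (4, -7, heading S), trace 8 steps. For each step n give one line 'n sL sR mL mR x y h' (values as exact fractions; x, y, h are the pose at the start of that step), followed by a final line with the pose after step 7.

n=0: pose=(4,-7,S); sL=8/65, sR=40/157; mL=-3228/10205, mR=-2556/10205; mL+mR=-5784/10205 → advance -1; mR−mL=672/10205 → turn +1·90°
n=1: pose=(4,-6,E); sL=20/113, sR=20/137; mL=-3630/15481, mR=-3870/15481; mL+mR=-7500/15481 → advance -1; mR−mL=-240/15481 → turn -1·90°
n=2: pose=(3,-6,S); sL=40/281, sR=8/25; mL=-2748/7025, mR=-2124/7025; mL+mR=-4872/7025 → advance -1; mR−mL=624/7025 → turn +1·90°
n=3: pose=(3,-5,E); sL=10/49, sR=5/29; mL=-390/1421, mR=-825/2842; mL+mR=-1605/2842 → advance -1; mR−mL=-45/2842 → turn -1·90°
n=4: pose=(2,-5,S); sL=40/241, sR=40/97; mL=-11580/23377, mR=-8700/23377; mL+mR=-20280/23377 → advance -1; mR−mL=2880/23377 → turn +1·90°
n=5: pose=(2,-4,E); sL=4/17, sR=20/97; mL=-534/1649, mR=-558/1649; mL+mR=-1092/1649 → advance -1; mR−mL=-24/1649 → turn -1·90°
n=6: pose=(1,-4,S); sL=8/41, sR=40/73; mL=-1932/2993, mR=-1404/2993; mL+mR=-3336/2993 → advance -1; mR−mL=528/2993 → turn +1·90°
n=7: pose=(1,-3,E); sL=10/37, sR=1/4; mL=-57/148, mR=-117/296; mL+mR=-231/296 → advance -1; mR−mL=-3/296 → turn -1·90°

0 8/65 40/157 -3228/10205 -2556/10205 4 -7 S
1 20/113 20/137 -3630/15481 -3870/15481 4 -6 E
2 40/281 8/25 -2748/7025 -2124/7025 3 -6 S
3 10/49 5/29 -390/1421 -825/2842 3 -5 E
4 40/241 40/97 -11580/23377 -8700/23377 2 -5 S
5 4/17 20/97 -534/1649 -558/1649 2 -4 E
6 8/41 40/73 -1932/2993 -1404/2993 1 -4 S
7 10/37 1/4 -57/148 -117/296 1 -3 E
final 0 -3 S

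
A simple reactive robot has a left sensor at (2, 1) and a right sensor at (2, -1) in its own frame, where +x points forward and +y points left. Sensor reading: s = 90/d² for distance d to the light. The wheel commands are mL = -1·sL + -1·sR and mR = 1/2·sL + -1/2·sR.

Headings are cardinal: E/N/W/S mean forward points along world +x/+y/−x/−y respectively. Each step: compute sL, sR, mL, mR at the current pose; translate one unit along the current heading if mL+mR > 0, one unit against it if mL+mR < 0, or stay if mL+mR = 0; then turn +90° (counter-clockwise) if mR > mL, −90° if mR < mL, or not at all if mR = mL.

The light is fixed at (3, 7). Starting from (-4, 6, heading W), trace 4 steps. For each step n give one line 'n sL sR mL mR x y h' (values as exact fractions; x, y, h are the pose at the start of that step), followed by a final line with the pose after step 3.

n=0: pose=(-4,6,W); sL=18/17, sR=10/9; mL=-332/153, mR=-4/153; mL+mR=-112/51 → advance -1; mR−mL=328/153 → turn +1·90°
n=1: pose=(-3,6,S); sL=45/17, sR=45/29; mL=-2070/493, mR=270/493; mL+mR=-1800/493 → advance -1; mR−mL=2340/493 → turn +1·90°
n=2: pose=(-3,7,E); sL=90/17, sR=90/17; mL=-180/17, mR=0; mL+mR=-180/17 → advance -1; mR−mL=180/17 → turn +1·90°
n=3: pose=(-4,7,N); sL=45/34, sR=9/4; mL=-243/68, mR=-63/136; mL+mR=-549/136 → advance -1; mR−mL=423/136 → turn +1·90°

0 18/17 10/9 -332/153 -4/153 -4 6 W
1 45/17 45/29 -2070/493 270/493 -3 6 S
2 90/17 90/17 -180/17 0 -3 7 E
3 45/34 9/4 -243/68 -63/136 -4 7 N
final -4 6 W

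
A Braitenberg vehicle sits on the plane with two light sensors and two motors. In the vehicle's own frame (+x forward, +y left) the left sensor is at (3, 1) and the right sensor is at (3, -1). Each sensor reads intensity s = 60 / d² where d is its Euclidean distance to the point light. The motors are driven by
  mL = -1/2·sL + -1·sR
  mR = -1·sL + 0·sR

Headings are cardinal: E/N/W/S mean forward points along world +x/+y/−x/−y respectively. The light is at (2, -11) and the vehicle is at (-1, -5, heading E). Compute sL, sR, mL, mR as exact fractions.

left sensor world pos  = (2, -4); dL² = 49
right sensor world pos = (2, -6); dR² = 25
sL = 60/49 = 60/49
sR = 60/25 = 12/5
mL = -1/2·sL + -1·sR = -738/245
mR = -1·sL + 0·sR = -60/49

60/49 12/5 -738/245 -60/49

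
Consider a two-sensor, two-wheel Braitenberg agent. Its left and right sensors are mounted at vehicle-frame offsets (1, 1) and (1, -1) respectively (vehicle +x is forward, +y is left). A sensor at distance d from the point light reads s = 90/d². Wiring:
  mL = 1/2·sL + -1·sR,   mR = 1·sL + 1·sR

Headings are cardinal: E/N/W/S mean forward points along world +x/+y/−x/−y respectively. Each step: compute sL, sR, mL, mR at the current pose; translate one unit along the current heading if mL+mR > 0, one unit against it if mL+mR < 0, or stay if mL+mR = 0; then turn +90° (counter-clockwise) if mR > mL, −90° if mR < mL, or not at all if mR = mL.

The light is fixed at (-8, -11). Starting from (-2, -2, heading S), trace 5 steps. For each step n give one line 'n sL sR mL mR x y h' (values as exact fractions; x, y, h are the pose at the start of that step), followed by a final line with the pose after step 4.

n=0: pose=(-2,-2,S); sL=90/113, sR=90/89; mL=-6165/10057, mR=18180/10057; mL+mR=135/113 → advance +1; mR−mL=24345/10057 → turn +1·90°
n=1: pose=(-2,-3,E); sL=9/13, sR=45/49; mL=-729/1274, mR=1026/637; mL+mR=27/26 → advance +1; mR−mL=2781/1274 → turn +1·90°
n=2: pose=(-1,-3,N); sL=10/13, sR=18/29; mL=-89/377, mR=524/377; mL+mR=15/13 → advance +1; mR−mL=613/377 → turn +1·90°
n=3: pose=(-1,-2,W); sL=9/10, sR=45/68; mL=-18/85, mR=531/340; mL+mR=27/20 → advance +1; mR−mL=603/340 → turn +1·90°
n=4: pose=(-2,-2,S); sL=90/113, sR=90/89; mL=-6165/10057, mR=18180/10057; mL+mR=135/113 → advance +1; mR−mL=24345/10057 → turn +1·90°

0 90/113 90/89 -6165/10057 18180/10057 -2 -2 S
1 9/13 45/49 -729/1274 1026/637 -2 -3 E
2 10/13 18/29 -89/377 524/377 -1 -3 N
3 9/10 45/68 -18/85 531/340 -1 -2 W
4 90/113 90/89 -6165/10057 18180/10057 -2 -2 S
final -2 -3 E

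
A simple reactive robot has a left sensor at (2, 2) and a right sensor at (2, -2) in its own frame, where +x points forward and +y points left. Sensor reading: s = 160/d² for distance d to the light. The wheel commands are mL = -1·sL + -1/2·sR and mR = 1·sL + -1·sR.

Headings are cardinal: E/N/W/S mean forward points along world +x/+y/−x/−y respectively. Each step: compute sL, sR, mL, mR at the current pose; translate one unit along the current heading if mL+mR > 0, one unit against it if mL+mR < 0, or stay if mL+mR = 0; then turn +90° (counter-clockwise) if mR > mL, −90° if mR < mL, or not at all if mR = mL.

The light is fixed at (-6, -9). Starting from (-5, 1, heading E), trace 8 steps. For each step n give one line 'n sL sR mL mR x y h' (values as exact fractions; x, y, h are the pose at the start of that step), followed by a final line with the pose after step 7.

n=0: pose=(-5,1,E); sL=160/153, sR=160/73; mL=-23920/11169, mR=-12800/11169; mL+mR=-240/73 → advance -1; mR−mL=11120/11169 → turn +1·90°
n=1: pose=(-6,1,N); sL=40/37, sR=40/37; mL=-60/37, mR=0; mL+mR=-60/37 → advance -1; mR−mL=60/37 → turn +1·90°
n=2: pose=(-6,0,W); sL=160/53, sR=32/25; mL=-4848/1325, mR=2304/1325; mL+mR=-48/25 → advance -1; mR−mL=7152/1325 → turn +1·90°
n=3: pose=(-5,0,S); sL=80/29, sR=16/5; mL=-632/145, mR=-64/145; mL+mR=-24/5 → advance -1; mR−mL=568/145 → turn +1·90°
n=4: pose=(-5,1,E); sL=160/153, sR=160/73; mL=-23920/11169, mR=-12800/11169; mL+mR=-240/73 → advance -1; mR−mL=11120/11169 → turn +1·90°
n=5: pose=(-6,1,N); sL=40/37, sR=40/37; mL=-60/37, mR=0; mL+mR=-60/37 → advance -1; mR−mL=60/37 → turn +1·90°
n=6: pose=(-6,0,W); sL=160/53, sR=32/25; mL=-4848/1325, mR=2304/1325; mL+mR=-48/25 → advance -1; mR−mL=7152/1325 → turn +1·90°
n=7: pose=(-5,0,S); sL=80/29, sR=16/5; mL=-632/145, mR=-64/145; mL+mR=-24/5 → advance -1; mR−mL=568/145 → turn +1·90°

0 160/153 160/73 -23920/11169 -12800/11169 -5 1 E
1 40/37 40/37 -60/37 0 -6 1 N
2 160/53 32/25 -4848/1325 2304/1325 -6 0 W
3 80/29 16/5 -632/145 -64/145 -5 0 S
4 160/153 160/73 -23920/11169 -12800/11169 -5 1 E
5 40/37 40/37 -60/37 0 -6 1 N
6 160/53 32/25 -4848/1325 2304/1325 -6 0 W
7 80/29 16/5 -632/145 -64/145 -5 0 S
final -5 1 E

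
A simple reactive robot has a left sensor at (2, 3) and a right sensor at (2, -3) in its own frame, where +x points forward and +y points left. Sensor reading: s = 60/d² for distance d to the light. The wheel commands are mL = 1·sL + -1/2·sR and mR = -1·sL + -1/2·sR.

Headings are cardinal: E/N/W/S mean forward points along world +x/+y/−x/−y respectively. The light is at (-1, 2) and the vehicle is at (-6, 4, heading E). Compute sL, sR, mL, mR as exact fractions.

left sensor world pos  = (-4, 7); dL² = 34
right sensor world pos = (-4, 1); dR² = 10
sL = 60/34 = 30/17
sR = 60/10 = 6
mL = 1·sL + -1/2·sR = -21/17
mR = -1·sL + -1/2·sR = -81/17

30/17 6 -21/17 -81/17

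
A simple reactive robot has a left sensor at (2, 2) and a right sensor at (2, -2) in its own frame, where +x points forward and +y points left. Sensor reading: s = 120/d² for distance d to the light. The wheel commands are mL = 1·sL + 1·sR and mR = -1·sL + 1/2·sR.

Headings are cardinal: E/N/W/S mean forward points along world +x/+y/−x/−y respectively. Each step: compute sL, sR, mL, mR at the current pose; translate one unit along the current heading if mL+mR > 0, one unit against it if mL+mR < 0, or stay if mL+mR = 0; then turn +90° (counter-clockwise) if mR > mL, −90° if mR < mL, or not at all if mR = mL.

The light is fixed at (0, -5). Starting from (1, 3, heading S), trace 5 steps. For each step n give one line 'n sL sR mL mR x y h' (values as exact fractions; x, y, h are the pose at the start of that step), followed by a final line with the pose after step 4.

n=0: pose=(1,3,S); sL=8/3, sR=120/37; mL=656/111, mR=-116/111; mL+mR=180/37 → advance +1; mR−mL=-772/111 → turn -1·90°
n=1: pose=(1,2,W); sL=60/13, sR=60/41; mL=3240/533, mR=-2070/533; mL+mR=90/41 → advance +1; mR−mL=-5310/533 → turn -1·90°
n=2: pose=(0,2,N); sL=24/17, sR=24/17; mL=48/17, mR=-12/17; mL+mR=36/17 → advance +1; mR−mL=-60/17 → turn -1·90°
n=3: pose=(0,3,E); sL=15/13, sR=3; mL=54/13, mR=9/26; mL+mR=9/2 → advance +1; mR−mL=-99/26 → turn -1·90°
n=4: pose=(1,3,S); sL=8/3, sR=120/37; mL=656/111, mR=-116/111; mL+mR=180/37 → advance +1; mR−mL=-772/111 → turn -1·90°

0 8/3 120/37 656/111 -116/111 1 3 S
1 60/13 60/41 3240/533 -2070/533 1 2 W
2 24/17 24/17 48/17 -12/17 0 2 N
3 15/13 3 54/13 9/26 0 3 E
4 8/3 120/37 656/111 -116/111 1 3 S
final 1 2 W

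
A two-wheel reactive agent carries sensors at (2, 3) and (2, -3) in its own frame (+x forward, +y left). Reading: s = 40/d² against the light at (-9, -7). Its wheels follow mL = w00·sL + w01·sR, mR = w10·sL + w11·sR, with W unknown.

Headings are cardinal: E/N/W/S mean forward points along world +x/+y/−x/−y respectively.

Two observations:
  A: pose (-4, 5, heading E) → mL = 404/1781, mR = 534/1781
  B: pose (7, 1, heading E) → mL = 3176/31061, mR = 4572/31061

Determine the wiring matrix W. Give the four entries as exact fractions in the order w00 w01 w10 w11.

1/2 1/2 1 1/2

obs A: pose=(-4,5,E) → sL=20/137, sR=4/13, mL=404/1781, mR=534/1781
obs B: pose=(7,1,E) → sL=8/89, sR=40/349, mL=3176/31061, mR=4572/31061
sensor matrix S = [[20/137, 4/13], [8/89, 40/349]]; det S = -604416/55319641
solve [mL_A; mL_B] = S·[w00; w01] and [mR_A; mR_B] = S·[w10; w11]:
  w00 = 1/2, w01 = 1/2, w10 = 1, w11 = 1/2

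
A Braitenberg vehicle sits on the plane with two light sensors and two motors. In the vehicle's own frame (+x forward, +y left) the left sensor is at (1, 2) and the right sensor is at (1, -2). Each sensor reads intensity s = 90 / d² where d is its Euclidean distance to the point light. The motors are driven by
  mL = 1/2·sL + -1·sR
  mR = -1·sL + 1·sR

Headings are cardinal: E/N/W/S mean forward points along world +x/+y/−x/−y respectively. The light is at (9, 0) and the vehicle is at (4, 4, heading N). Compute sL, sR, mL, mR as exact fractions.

45/37 45/17 -2565/1258 900/629

left sensor world pos  = (2, 5); dL² = 74
right sensor world pos = (6, 5); dR² = 34
sL = 90/74 = 45/37
sR = 90/34 = 45/17
mL = 1/2·sL + -1·sR = -2565/1258
mR = -1·sL + 1·sR = 900/629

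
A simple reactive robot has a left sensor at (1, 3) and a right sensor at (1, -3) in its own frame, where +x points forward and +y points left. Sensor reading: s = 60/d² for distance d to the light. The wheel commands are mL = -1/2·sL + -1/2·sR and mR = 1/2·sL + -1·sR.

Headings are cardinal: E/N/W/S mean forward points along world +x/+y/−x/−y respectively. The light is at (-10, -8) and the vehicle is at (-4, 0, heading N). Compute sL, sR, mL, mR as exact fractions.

left sensor world pos  = (-7, 1); dL² = 90
right sensor world pos = (-1, 1); dR² = 162
sL = 60/90 = 2/3
sR = 60/162 = 10/27
mL = -1/2·sL + -1/2·sR = -14/27
mR = 1/2·sL + -1·sR = -1/27

2/3 10/27 -14/27 -1/27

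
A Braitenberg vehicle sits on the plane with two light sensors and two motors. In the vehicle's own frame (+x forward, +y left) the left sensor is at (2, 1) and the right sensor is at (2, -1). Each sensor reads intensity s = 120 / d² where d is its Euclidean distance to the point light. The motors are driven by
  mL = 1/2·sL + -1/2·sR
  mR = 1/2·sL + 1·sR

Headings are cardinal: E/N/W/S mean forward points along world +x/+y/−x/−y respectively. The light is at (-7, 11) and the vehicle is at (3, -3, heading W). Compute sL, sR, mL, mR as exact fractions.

120/289 120/233 -3360/67337 48660/67337

left sensor world pos  = (1, -4); dL² = 289
right sensor world pos = (1, -2); dR² = 233
sL = 120/289 = 120/289
sR = 120/233 = 120/233
mL = 1/2·sL + -1/2·sR = -3360/67337
mR = 1/2·sL + 1·sR = 48660/67337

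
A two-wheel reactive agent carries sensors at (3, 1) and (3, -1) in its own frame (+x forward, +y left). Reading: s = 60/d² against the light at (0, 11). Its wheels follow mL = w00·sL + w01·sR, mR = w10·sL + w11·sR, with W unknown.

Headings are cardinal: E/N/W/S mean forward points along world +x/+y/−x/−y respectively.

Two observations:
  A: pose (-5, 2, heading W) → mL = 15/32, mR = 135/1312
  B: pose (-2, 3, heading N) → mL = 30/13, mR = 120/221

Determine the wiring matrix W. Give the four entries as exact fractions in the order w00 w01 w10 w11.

obs A: pose=(-5,2,W) → sL=15/41, sR=15/32, mL=15/32, mR=135/1312
obs B: pose=(-2,3,N) → sL=30/17, sR=30/13, mL=30/13, mR=120/221
sensor matrix S = [[15/41, 15/32], [30/17, 30/13]]; det S = 2475/144976
solve [mL_A; mL_B] = S·[w00; w01] and [mR_A; mR_B] = S·[w10; w11]:
  w00 = 0, w01 = 1, w10 = -1, w11 = 1

0 1 -1 1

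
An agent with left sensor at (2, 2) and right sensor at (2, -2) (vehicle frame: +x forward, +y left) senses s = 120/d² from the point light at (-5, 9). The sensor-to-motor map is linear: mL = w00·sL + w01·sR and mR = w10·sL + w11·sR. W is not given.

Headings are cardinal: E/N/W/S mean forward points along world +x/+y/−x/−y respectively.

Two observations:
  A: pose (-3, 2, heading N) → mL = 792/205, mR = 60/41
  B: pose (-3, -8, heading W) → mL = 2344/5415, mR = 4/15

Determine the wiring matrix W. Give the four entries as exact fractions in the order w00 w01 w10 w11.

obs A: pose=(-3,2,N) → sL=24/5, sR=120/41, mL=792/205, mR=60/41
obs B: pose=(-3,-8,W) → sL=120/361, sR=8/15, mL=2344/5415, mR=4/15
sensor matrix S = [[24/5, 120/41], [120/361, 8/15]]; det S = 587264/370025
solve [mL_A; mL_B] = S·[w00; w01] and [mR_A; mR_B] = S·[w10; w11]:
  w00 = 1/2, w01 = 1/2, w10 = 0, w11 = 1/2

1/2 1/2 0 1/2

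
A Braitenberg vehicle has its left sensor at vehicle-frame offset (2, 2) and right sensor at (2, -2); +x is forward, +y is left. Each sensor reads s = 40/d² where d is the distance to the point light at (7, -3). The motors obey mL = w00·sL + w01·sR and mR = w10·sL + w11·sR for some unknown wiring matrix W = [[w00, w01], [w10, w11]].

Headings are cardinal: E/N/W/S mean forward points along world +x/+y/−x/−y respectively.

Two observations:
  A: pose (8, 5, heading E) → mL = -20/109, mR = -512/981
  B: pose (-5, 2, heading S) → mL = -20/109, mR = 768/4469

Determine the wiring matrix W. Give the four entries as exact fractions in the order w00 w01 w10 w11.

obs A: pose=(8,5,E) → sL=40/109, sR=8/9, mL=-20/109, mR=-512/981
obs B: pose=(-5,2,S) → sL=40/109, sR=8/41, mL=-20/109, mR=768/4469
sensor matrix S = [[40/109, 8/9], [40/109, 8/41]]; det S = -10240/40221
solve [mL_A; mL_B] = S·[w00; w01] and [mR_A; mR_B] = S·[w10; w11]:
  w00 = -1/2, w01 = 0, w10 = 1, w11 = -1

-1/2 0 1 -1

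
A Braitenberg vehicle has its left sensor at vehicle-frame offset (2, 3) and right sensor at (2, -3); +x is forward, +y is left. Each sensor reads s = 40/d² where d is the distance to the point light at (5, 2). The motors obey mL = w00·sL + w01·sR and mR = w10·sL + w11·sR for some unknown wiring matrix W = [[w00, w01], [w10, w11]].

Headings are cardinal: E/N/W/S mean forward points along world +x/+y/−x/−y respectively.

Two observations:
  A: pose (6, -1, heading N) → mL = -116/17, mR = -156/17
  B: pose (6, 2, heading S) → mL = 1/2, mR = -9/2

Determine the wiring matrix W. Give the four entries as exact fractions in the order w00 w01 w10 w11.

obs A: pose=(6,-1,N) → sL=8, sR=40/17, mL=-116/17, mR=-156/17
obs B: pose=(6,2,S) → sL=2, sR=5, mL=1/2, mR=-9/2
sensor matrix S = [[8, 40/17], [2, 5]]; det S = 600/17
solve [mL_A; mL_B] = S·[w00; w01] and [mR_A; mR_B] = S·[w10; w11]:
  w00 = -1, w01 = 1/2, w10 = -1, w11 = -1/2

-1 1/2 -1 -1/2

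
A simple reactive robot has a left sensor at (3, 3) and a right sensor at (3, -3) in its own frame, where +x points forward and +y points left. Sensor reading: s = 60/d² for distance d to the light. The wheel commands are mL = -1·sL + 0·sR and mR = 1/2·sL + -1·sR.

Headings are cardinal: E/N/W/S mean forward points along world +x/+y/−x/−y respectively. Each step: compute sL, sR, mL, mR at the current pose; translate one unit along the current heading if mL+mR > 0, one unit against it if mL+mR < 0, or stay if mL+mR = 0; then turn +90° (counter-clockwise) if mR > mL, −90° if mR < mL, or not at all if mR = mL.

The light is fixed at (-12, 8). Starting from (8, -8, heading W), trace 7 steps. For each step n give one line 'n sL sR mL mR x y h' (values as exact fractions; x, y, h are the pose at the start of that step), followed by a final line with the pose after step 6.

n=0: pose=(8,-8,W); sL=6/65, sR=30/229; mL=-6/65, mR=-1263/14885; mL+mR=-2637/14885 → advance -1; mR−mL=111/14885 → turn +1·90°
n=1: pose=(9,-8,S); sL=60/937, sR=12/137; mL=-60/937, mR=-7134/128369; mL+mR=-15354/128369 → advance -1; mR−mL=1086/128369 → turn +1·90°
n=2: pose=(9,-7,E); sL=1/12, sR=1/15; mL=-1/12, mR=-1/40; mL+mR=-13/120 → advance -1; mR−mL=7/120 → turn +1·90°
n=3: pose=(8,-7,N); sL=60/433, sR=60/673; mL=-60/433, mR=-5790/291409; mL+mR=-46170/291409 → advance -1; mR−mL=34590/291409 → turn +1·90°
n=4: pose=(8,-8,W); sL=6/65, sR=30/229; mL=-6/65, mR=-1263/14885; mL+mR=-2637/14885 → advance -1; mR−mL=111/14885 → turn +1·90°
n=5: pose=(9,-8,S); sL=60/937, sR=12/137; mL=-60/937, mR=-7134/128369; mL+mR=-15354/128369 → advance -1; mR−mL=1086/128369 → turn +1·90°
n=6: pose=(9,-7,E); sL=1/12, sR=1/15; mL=-1/12, mR=-1/40; mL+mR=-13/120 → advance -1; mR−mL=7/120 → turn +1·90°

0 6/65 30/229 -6/65 -1263/14885 8 -8 W
1 60/937 12/137 -60/937 -7134/128369 9 -8 S
2 1/12 1/15 -1/12 -1/40 9 -7 E
3 60/433 60/673 -60/433 -5790/291409 8 -7 N
4 6/65 30/229 -6/65 -1263/14885 8 -8 W
5 60/937 12/137 -60/937 -7134/128369 9 -8 S
6 1/12 1/15 -1/12 -1/40 9 -7 E
final 8 -7 N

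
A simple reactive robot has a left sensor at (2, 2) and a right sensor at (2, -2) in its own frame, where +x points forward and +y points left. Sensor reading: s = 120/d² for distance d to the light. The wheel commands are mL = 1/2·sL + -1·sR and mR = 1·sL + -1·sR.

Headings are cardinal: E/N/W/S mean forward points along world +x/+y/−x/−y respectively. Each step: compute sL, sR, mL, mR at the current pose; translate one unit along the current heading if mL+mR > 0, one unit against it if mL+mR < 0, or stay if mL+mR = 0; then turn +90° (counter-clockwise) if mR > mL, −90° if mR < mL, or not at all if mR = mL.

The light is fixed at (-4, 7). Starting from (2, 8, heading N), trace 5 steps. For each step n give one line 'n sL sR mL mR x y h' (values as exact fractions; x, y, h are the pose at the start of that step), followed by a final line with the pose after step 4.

0 24/5 120/73 276/365 1152/365 2 8 N
1 15/2 15/4 0 15/4 2 9 W
2 120/49 40/3 -1780/147 -1600/147 1 9 S
3 60/37 12/5 -294/185 -144/185 1 10 E
4 120/29 120/61 180/1769 3840/1769 0 10 N
final 0 11 W

n=0: pose=(2,8,N); sL=24/5, sR=120/73; mL=276/365, mR=1152/365; mL+mR=1428/365 → advance +1; mR−mL=12/5 → turn +1·90°
n=1: pose=(2,9,W); sL=15/2, sR=15/4; mL=0, mR=15/4; mL+mR=15/4 → advance +1; mR−mL=15/4 → turn +1·90°
n=2: pose=(1,9,S); sL=120/49, sR=40/3; mL=-1780/147, mR=-1600/147; mL+mR=-3380/147 → advance -1; mR−mL=60/49 → turn +1·90°
n=3: pose=(1,10,E); sL=60/37, sR=12/5; mL=-294/185, mR=-144/185; mL+mR=-438/185 → advance -1; mR−mL=30/37 → turn +1·90°
n=4: pose=(0,10,N); sL=120/29, sR=120/61; mL=180/1769, mR=3840/1769; mL+mR=4020/1769 → advance +1; mR−mL=60/29 → turn +1·90°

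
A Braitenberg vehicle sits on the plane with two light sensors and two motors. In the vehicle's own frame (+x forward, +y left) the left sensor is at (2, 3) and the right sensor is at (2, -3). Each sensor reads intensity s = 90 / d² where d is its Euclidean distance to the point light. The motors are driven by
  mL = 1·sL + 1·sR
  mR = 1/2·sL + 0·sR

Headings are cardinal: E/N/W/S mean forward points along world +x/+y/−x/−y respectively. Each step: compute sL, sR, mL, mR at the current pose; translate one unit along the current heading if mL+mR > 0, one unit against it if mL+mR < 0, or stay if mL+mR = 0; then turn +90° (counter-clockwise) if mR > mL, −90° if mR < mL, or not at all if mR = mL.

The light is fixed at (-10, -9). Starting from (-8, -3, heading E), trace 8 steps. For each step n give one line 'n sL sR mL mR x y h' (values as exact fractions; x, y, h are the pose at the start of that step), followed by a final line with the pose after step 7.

0 90/97 18/5 2196/485 45/97 -8 -3 E
1 45/26 45/8 765/104 45/52 -7 -3 S
2 18 18/13 252/13 9 -7 -4 W
3 9/5 45/37 558/185 9/10 -8 -4 N
4 90/97 18/5 2196/485 45/97 -8 -3 E
5 45/26 45/8 765/104 45/52 -7 -3 S
6 18 18/13 252/13 9 -7 -4 W
7 9/5 45/37 558/185 9/10 -8 -4 N
final -8 -3 E

n=0: pose=(-8,-3,E); sL=90/97, sR=18/5; mL=2196/485, mR=45/97; mL+mR=2421/485 → advance +1; mR−mL=-1971/485 → turn -1·90°
n=1: pose=(-7,-3,S); sL=45/26, sR=45/8; mL=765/104, mR=45/52; mL+mR=855/104 → advance +1; mR−mL=-675/104 → turn -1·90°
n=2: pose=(-7,-4,W); sL=18, sR=18/13; mL=252/13, mR=9; mL+mR=369/13 → advance +1; mR−mL=-135/13 → turn -1·90°
n=3: pose=(-8,-4,N); sL=9/5, sR=45/37; mL=558/185, mR=9/10; mL+mR=1449/370 → advance +1; mR−mL=-783/370 → turn -1·90°
n=4: pose=(-8,-3,E); sL=90/97, sR=18/5; mL=2196/485, mR=45/97; mL+mR=2421/485 → advance +1; mR−mL=-1971/485 → turn -1·90°
n=5: pose=(-7,-3,S); sL=45/26, sR=45/8; mL=765/104, mR=45/52; mL+mR=855/104 → advance +1; mR−mL=-675/104 → turn -1·90°
n=6: pose=(-7,-4,W); sL=18, sR=18/13; mL=252/13, mR=9; mL+mR=369/13 → advance +1; mR−mL=-135/13 → turn -1·90°
n=7: pose=(-8,-4,N); sL=9/5, sR=45/37; mL=558/185, mR=9/10; mL+mR=1449/370 → advance +1; mR−mL=-783/370 → turn -1·90°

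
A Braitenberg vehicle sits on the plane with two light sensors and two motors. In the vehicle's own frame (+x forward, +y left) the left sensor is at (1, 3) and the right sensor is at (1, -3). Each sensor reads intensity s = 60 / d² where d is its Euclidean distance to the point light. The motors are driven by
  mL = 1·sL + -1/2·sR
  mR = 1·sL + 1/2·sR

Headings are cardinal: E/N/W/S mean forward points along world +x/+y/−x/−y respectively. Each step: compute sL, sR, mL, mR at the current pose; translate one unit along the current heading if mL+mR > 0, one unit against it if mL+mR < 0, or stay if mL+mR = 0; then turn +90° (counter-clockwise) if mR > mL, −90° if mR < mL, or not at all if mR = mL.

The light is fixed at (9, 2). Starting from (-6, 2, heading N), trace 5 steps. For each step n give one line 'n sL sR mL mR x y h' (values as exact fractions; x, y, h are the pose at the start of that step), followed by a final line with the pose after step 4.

n=0: pose=(-6,2,N); sL=12/65, sR=12/29; mL=-42/1885, mR=738/1885; mL+mR=24/65 → advance +1; mR−mL=12/29 → turn +1·90°
n=1: pose=(-6,3,W); sL=3/13, sR=15/68; mL=213/1768, mR=603/1768; mL+mR=6/13 → advance +1; mR−mL=15/68 → turn +1·90°
n=2: pose=(-7,3,S); sL=60/169, sR=60/361; mL=16590/61009, mR=26730/61009; mL+mR=120/169 → advance +1; mR−mL=60/361 → turn +1·90°
n=3: pose=(-7,2,E); sL=10/39, sR=10/39; mL=5/39, mR=5/13; mL+mR=20/39 → advance +1; mR−mL=10/39 → turn +1·90°
n=4: pose=(-6,2,N); sL=12/65, sR=12/29; mL=-42/1885, mR=738/1885; mL+mR=24/65 → advance +1; mR−mL=12/29 → turn +1·90°

0 12/65 12/29 -42/1885 738/1885 -6 2 N
1 3/13 15/68 213/1768 603/1768 -6 3 W
2 60/169 60/361 16590/61009 26730/61009 -7 3 S
3 10/39 10/39 5/39 5/13 -7 2 E
4 12/65 12/29 -42/1885 738/1885 -6 2 N
final -6 3 W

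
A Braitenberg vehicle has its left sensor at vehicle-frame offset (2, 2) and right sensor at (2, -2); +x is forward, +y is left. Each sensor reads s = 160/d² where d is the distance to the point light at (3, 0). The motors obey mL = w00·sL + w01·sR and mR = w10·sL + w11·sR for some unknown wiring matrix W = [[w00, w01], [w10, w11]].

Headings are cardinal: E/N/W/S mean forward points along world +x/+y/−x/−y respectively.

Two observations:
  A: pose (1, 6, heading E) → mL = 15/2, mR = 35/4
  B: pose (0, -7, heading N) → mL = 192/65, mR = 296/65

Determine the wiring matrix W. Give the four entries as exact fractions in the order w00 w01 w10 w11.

-1 1 -1/2 1

obs A: pose=(1,6,E) → sL=5/2, sR=10, mL=15/2, mR=35/4
obs B: pose=(0,-7,N) → sL=16/5, sR=80/13, mL=192/65, mR=296/65
sensor matrix S = [[5/2, 10], [16/5, 80/13]]; det S = -216/13
solve [mL_A; mL_B] = S·[w00; w01] and [mR_A; mR_B] = S·[w10; w11]:
  w00 = -1, w01 = 1, w10 = -1/2, w11 = 1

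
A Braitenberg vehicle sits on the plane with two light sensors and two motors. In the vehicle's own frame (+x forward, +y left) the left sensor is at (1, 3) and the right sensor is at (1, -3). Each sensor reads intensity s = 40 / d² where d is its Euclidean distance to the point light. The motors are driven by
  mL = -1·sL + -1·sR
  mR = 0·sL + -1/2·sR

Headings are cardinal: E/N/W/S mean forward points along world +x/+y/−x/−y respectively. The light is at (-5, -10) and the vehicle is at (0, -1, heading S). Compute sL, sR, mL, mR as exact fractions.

5/16 10/17 -245/272 -5/17

left sensor world pos  = (3, -2); dL² = 128
right sensor world pos = (-3, -2); dR² = 68
sL = 40/128 = 5/16
sR = 40/68 = 10/17
mL = -1·sL + -1·sR = -245/272
mR = 0·sL + -1/2·sR = -5/17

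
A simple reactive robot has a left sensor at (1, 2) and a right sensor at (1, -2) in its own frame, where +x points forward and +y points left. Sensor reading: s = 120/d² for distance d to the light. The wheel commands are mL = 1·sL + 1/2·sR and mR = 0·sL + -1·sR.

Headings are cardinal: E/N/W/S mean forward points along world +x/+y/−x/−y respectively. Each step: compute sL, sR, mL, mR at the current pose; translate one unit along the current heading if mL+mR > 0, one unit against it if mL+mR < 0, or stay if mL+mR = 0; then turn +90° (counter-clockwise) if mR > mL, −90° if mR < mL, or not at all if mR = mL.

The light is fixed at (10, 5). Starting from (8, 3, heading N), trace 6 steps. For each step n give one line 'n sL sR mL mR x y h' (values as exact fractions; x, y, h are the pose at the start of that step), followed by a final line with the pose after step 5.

n=0: pose=(8,3,N); sL=120/17, sR=120; mL=1140/17, mR=-120; mL+mR=-900/17 → advance -1; mR−mL=-3180/17 → turn -1·90°
n=1: pose=(8,2,E); sL=60, sR=60/13; mL=810/13, mR=-60/13; mL+mR=750/13 → advance +1; mR−mL=-870/13 → turn -1·90°
n=2: pose=(9,2,S); sL=120/17, sR=24/5; mL=804/85, mR=-24/5; mL+mR=396/85 → advance +1; mR−mL=-1212/85 → turn -1·90°
n=3: pose=(9,1,W); sL=3, sR=15; mL=21/2, mR=-15; mL+mR=-9/2 → advance -1; mR−mL=-51/2 → turn -1·90°
n=4: pose=(10,1,N); sL=120/13, sR=120/13; mL=180/13, mR=-120/13; mL+mR=60/13 → advance +1; mR−mL=-300/13 → turn -1·90°
n=5: pose=(10,2,E); sL=60, sR=60/13; mL=810/13, mR=-60/13; mL+mR=750/13 → advance +1; mR−mL=-870/13 → turn -1·90°

0 120/17 120 1140/17 -120 8 3 N
1 60 60/13 810/13 -60/13 8 2 E
2 120/17 24/5 804/85 -24/5 9 2 S
3 3 15 21/2 -15 9 1 W
4 120/13 120/13 180/13 -120/13 10 1 N
5 60 60/13 810/13 -60/13 10 2 E
final 11 2 S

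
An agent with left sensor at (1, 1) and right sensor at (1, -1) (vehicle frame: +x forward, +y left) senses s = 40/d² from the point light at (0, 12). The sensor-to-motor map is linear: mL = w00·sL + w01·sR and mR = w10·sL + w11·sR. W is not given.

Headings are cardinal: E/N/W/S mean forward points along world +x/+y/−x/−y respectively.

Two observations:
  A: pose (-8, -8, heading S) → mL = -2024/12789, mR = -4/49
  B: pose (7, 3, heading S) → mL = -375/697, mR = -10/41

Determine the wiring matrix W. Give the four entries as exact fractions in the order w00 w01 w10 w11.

obs A: pose=(-8,-8,S) → sL=4/49, sR=20/261, mL=-2024/12789, mR=-4/49
obs B: pose=(7,3,S) → sL=10/41, sR=5/17, mL=-375/697, mR=-10/41
sensor matrix S = [[4/49, 20/261], [10/41, 5/17]]; det S = 47420/8913933
solve [mL_A; mL_B] = S·[w00; w01] and [mR_A; mR_B] = S·[w10; w11]:
  w00 = -1, w01 = -1, w10 = -1, w11 = 0

-1 -1 -1 0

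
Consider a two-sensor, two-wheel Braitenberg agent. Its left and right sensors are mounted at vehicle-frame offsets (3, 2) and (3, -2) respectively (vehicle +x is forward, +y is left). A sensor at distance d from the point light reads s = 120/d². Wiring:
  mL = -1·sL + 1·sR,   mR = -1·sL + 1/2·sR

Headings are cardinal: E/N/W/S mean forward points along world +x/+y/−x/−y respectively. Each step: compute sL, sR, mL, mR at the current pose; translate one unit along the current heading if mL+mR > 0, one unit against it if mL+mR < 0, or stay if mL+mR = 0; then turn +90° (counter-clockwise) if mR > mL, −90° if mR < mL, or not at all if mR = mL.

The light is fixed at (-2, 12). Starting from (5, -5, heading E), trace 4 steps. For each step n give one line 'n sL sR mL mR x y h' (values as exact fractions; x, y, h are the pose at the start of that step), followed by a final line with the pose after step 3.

n=0: pose=(5,-5,E); sL=24/65, sR=120/461; mL=-3264/29965, mR=-7164/29965; mL+mR=-10428/29965 → advance -1; mR−mL=-60/461 → turn -1·90°
n=1: pose=(4,-5,S); sL=15/58, sR=15/52; mL=45/1508, mR=-345/3016; mL+mR=-255/3016 → advance -1; mR−mL=-15/104 → turn -1·90°
n=2: pose=(4,-4,W); sL=40/111, sR=24/41; mL=1024/4551, mR=-308/4551; mL+mR=716/4551 → advance +1; mR−mL=-12/41 → turn -1·90°
n=3: pose=(3,-4,N); sL=60/89, sR=60/109; mL=-1200/9701, mR=-3870/9701; mL+mR=-5070/9701 → advance -1; mR−mL=-30/109 → turn -1·90°

0 24/65 120/461 -3264/29965 -7164/29965 5 -5 E
1 15/58 15/52 45/1508 -345/3016 4 -5 S
2 40/111 24/41 1024/4551 -308/4551 4 -4 W
3 60/89 60/109 -1200/9701 -3870/9701 3 -4 N
final 3 -5 E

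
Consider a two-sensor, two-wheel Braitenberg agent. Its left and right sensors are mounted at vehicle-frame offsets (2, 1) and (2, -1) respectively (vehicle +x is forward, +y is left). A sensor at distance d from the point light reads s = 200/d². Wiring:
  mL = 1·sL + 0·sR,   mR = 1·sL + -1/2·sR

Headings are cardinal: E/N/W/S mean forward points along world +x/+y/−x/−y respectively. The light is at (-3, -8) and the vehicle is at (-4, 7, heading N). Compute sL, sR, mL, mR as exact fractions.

200/293 200/289 200/293 28500/84677

left sensor world pos  = (-5, 9); dL² = 293
right sensor world pos = (-3, 9); dR² = 289
sL = 200/293 = 200/293
sR = 200/289 = 200/289
mL = 1·sL + 0·sR = 200/293
mR = 1·sL + -1/2·sR = 28500/84677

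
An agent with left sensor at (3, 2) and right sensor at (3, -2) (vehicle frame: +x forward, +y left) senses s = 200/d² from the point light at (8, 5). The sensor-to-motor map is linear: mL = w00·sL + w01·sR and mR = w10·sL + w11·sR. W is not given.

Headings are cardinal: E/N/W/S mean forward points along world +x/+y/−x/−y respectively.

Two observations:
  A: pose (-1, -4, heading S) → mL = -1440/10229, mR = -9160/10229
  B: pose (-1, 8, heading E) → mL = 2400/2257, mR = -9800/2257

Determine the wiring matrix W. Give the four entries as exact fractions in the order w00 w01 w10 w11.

obs A: pose=(-1,-4,S) → sL=200/193, sR=40/53, mL=-1440/10229, mR=-9160/10229
obs B: pose=(-1,8,E) → sL=200/61, sR=200/37, mL=2400/2257, mR=-9800/2257
sensor matrix S = [[200/193, 40/53], [200/61, 200/37]]; det S = 72192000/23086853
solve [mL_A; mL_B] = S·[w00; w01] and [mR_A; mR_B] = S·[w10; w11]:
  w00 = -1/2, w01 = 1/2, w10 = -1/2, w11 = -1/2

-1/2 1/2 -1/2 -1/2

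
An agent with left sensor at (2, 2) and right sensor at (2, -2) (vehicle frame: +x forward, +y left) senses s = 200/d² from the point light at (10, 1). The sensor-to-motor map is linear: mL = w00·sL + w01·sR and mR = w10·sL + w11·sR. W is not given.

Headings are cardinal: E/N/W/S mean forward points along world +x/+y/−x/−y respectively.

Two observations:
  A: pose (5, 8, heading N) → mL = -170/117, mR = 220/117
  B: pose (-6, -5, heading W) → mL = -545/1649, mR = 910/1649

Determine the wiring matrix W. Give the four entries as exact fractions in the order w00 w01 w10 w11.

obs A: pose=(5,8,N) → sL=20/13, sR=20/9, mL=-170/117, mR=220/117
obs B: pose=(-6,-5,W) → sL=50/97, sR=10/17, mL=-545/1649, mR=910/1649
sensor matrix S = [[20/13, 20/9], [50/97, 10/17]]; det S = -46400/192933
solve [mL_A; mL_B] = S·[w00; w01] and [mR_A; mR_B] = S·[w10; w11]:
  w00 = 1/2, w01 = -1, w10 = 1/2, w11 = 1/2

1/2 -1 1/2 1/2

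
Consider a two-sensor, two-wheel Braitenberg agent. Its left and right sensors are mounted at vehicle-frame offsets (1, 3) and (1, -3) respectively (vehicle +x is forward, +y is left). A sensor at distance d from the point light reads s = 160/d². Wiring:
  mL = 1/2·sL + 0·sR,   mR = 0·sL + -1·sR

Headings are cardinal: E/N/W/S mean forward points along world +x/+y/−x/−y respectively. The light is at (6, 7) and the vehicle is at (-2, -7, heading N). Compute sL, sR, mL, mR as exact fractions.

left sensor world pos  = (-5, -6); dL² = 290
right sensor world pos = (1, -6); dR² = 194
sL = 160/290 = 16/29
sR = 160/194 = 80/97
mL = 1/2·sL + 0·sR = 8/29
mR = 0·sL + -1·sR = -80/97

16/29 80/97 8/29 -80/97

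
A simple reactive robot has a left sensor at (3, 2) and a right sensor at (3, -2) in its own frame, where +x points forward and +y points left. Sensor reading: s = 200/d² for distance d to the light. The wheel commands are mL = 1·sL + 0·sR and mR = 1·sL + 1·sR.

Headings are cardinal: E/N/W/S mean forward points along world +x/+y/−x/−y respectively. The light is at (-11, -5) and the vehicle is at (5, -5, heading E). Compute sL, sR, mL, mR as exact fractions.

40/73 40/73 40/73 80/73

left sensor world pos  = (8, -3); dL² = 365
right sensor world pos = (8, -7); dR² = 365
sL = 200/365 = 40/73
sR = 200/365 = 40/73
mL = 1·sL + 0·sR = 40/73
mR = 1·sL + 1·sR = 80/73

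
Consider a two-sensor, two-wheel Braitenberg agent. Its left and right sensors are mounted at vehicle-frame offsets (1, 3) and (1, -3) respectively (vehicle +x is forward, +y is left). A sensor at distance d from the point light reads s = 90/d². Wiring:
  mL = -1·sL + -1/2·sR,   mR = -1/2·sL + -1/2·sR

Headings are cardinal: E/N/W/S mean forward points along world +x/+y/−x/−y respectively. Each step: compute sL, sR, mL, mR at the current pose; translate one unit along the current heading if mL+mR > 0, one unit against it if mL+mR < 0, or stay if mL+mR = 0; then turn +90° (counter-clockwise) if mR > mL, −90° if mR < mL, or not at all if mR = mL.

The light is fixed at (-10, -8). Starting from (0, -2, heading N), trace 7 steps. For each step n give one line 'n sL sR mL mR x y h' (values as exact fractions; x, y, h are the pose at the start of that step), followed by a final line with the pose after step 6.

0 45/49 45/109 -12015/10682 -3555/5341 0 -2 N
1 18/17 18/29 -675/493 -414/493 0 -3 W
2 45/106 9/8 -837/848 -657/848 1 -3 S
3 2/5 10/17 -59/85 -42/85 1 -2 E
4 45/49 45/109 -12015/10682 -3555/5341 0 -2 N
5 18/17 18/29 -675/493 -414/493 0 -3 W
6 45/106 9/8 -837/848 -657/848 1 -3 S
final 1 -2 E

n=0: pose=(0,-2,N); sL=45/49, sR=45/109; mL=-12015/10682, mR=-3555/5341; mL+mR=-19125/10682 → advance -1; mR−mL=45/98 → turn +1·90°
n=1: pose=(0,-3,W); sL=18/17, sR=18/29; mL=-675/493, mR=-414/493; mL+mR=-1089/493 → advance -1; mR−mL=9/17 → turn +1·90°
n=2: pose=(1,-3,S); sL=45/106, sR=9/8; mL=-837/848, mR=-657/848; mL+mR=-747/424 → advance -1; mR−mL=45/212 → turn +1·90°
n=3: pose=(1,-2,E); sL=2/5, sR=10/17; mL=-59/85, mR=-42/85; mL+mR=-101/85 → advance -1; mR−mL=1/5 → turn +1·90°
n=4: pose=(0,-2,N); sL=45/49, sR=45/109; mL=-12015/10682, mR=-3555/5341; mL+mR=-19125/10682 → advance -1; mR−mL=45/98 → turn +1·90°
n=5: pose=(0,-3,W); sL=18/17, sR=18/29; mL=-675/493, mR=-414/493; mL+mR=-1089/493 → advance -1; mR−mL=9/17 → turn +1·90°
n=6: pose=(1,-3,S); sL=45/106, sR=9/8; mL=-837/848, mR=-657/848; mL+mR=-747/424 → advance -1; mR−mL=45/212 → turn +1·90°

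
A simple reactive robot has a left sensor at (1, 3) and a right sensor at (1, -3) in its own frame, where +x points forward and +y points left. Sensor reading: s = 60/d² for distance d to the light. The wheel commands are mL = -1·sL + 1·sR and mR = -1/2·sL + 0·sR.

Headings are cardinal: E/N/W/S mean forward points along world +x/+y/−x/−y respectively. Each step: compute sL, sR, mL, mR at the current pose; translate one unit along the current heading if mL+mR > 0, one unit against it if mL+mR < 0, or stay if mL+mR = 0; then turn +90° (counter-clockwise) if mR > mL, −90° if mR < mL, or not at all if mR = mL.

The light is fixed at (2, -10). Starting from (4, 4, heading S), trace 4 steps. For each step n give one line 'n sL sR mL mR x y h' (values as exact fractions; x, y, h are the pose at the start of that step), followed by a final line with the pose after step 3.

0 30/97 6/17 72/1649 -15/97 4 4 S
1 12/29 12/65 -432/1885 -6/29 4 5 W
2 15/58 15/49 135/2842 -15/116 5 5 S
3 60/173 12/73 -2304/12629 -30/173 5 6 W
final 6 6 S

n=0: pose=(4,4,S); sL=30/97, sR=6/17; mL=72/1649, mR=-15/97; mL+mR=-183/1649 → advance -1; mR−mL=-327/1649 → turn -1·90°
n=1: pose=(4,5,W); sL=12/29, sR=12/65; mL=-432/1885, mR=-6/29; mL+mR=-822/1885 → advance -1; mR−mL=42/1885 → turn +1·90°
n=2: pose=(5,5,S); sL=15/58, sR=15/49; mL=135/2842, mR=-15/116; mL+mR=-465/5684 → advance -1; mR−mL=-1005/5684 → turn -1·90°
n=3: pose=(5,6,W); sL=60/173, sR=12/73; mL=-2304/12629, mR=-30/173; mL+mR=-4494/12629 → advance -1; mR−mL=114/12629 → turn +1·90°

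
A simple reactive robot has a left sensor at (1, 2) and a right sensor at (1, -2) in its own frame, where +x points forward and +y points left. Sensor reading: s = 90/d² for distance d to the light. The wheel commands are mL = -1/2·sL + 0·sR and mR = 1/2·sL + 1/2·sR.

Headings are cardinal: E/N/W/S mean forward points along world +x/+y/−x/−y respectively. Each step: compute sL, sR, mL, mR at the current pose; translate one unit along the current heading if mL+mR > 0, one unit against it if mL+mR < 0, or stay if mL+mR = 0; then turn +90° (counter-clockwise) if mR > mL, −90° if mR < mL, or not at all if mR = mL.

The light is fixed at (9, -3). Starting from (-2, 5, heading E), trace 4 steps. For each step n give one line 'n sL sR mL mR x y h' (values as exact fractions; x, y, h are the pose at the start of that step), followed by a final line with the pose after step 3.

0 9/20 45/68 -9/40 189/340 -2 5 E
1 2/5 18/29 -1/5 74/145 -1 5 N
2 9/17 45/121 -9/34 927/2057 -1 6 W
3 18/29 90/233 -9/29 3402/6757 -2 6 S
final -2 5 E

n=0: pose=(-2,5,E); sL=9/20, sR=45/68; mL=-9/40, mR=189/340; mL+mR=45/136 → advance +1; mR−mL=531/680 → turn +1·90°
n=1: pose=(-1,5,N); sL=2/5, sR=18/29; mL=-1/5, mR=74/145; mL+mR=9/29 → advance +1; mR−mL=103/145 → turn +1·90°
n=2: pose=(-1,6,W); sL=9/17, sR=45/121; mL=-9/34, mR=927/2057; mL+mR=45/242 → advance +1; mR−mL=2943/4114 → turn +1·90°
n=3: pose=(-2,6,S); sL=18/29, sR=90/233; mL=-9/29, mR=3402/6757; mL+mR=45/233 → advance +1; mR−mL=5499/6757 → turn +1·90°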